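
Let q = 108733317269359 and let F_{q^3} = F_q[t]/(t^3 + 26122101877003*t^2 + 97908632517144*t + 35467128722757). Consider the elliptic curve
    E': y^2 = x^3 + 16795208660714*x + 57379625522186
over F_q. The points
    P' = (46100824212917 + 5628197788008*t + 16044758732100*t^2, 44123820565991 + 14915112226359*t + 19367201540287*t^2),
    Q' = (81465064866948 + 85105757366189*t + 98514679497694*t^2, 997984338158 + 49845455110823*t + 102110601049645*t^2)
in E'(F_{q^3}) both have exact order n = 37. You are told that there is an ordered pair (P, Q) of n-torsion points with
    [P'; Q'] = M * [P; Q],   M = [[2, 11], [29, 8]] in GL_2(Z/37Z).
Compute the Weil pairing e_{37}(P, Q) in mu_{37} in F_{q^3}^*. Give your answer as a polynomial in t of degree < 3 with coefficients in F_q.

77241687613070 + 55249024106616*t + 62967065158873*t^2

Under M = [[2,11],[29,8]] in GL_2(Z/37), e_{37}(P',Q') = e_{37}(P,Q)^(2*8-11*29 mod 37).
det M = 2*8 - 11*29 = -303 = 30 (mod 37); 30^{-1} = 21 (mod 37).
Double-and-add over 100101: 6-1 doublings, 3-1 additions; each step l_{T,T}/v_{2T} or l_{T,P'}/v at Q'+S for random S.
Miller gives e_{37}(P',Q') = 4292155568634 + 63422495773412*t + 70329465600325*t^2 in F_{108733317269359^3}.
Finally e_{37}(P,Q) = 77241687613070 + 55249024106616*t + 62967065158873*t^2.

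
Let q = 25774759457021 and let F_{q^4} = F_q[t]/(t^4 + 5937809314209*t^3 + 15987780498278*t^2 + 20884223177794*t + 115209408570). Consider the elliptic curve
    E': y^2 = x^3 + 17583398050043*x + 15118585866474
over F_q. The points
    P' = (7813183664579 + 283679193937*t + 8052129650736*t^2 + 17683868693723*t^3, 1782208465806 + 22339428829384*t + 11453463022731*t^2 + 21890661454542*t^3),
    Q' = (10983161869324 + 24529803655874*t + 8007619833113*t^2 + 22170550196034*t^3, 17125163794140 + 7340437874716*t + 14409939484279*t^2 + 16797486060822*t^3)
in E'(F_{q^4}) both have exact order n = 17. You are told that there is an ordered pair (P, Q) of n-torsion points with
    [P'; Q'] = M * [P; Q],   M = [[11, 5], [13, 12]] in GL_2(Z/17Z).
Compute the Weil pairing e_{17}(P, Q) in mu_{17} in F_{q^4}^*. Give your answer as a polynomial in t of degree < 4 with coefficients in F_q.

e_{17} is bilinear + alternating on E[17], so e_{17}(11*P + 5*Q, 13*P + 12*Q) = e_{17}(P,Q)^(11*12-5*13).
Inverting 16 mod 17: 16. Thus e_{17}(P,Q) = e(P',Q')^{16}.
5-bit Miller (10001) on E'/F_{25774759457021} with a'=17583398050043, b'=15118585866474: accumulate tangent/chord ratios at Q'+S and P'+S'.
The quotient is 21117065268704 + 8407425622124*t + 25552855152910*t^2 + 1024881338158*t^3.
Raise to 16: e(P,Q) = 18319240624974 + 433264795902*t + 7024862403527*t^2 + 13563337925177*t^3 in mu_{17}.

18319240624974 + 433264795902*t + 7024862403527*t^2 + 13563337925177*t^3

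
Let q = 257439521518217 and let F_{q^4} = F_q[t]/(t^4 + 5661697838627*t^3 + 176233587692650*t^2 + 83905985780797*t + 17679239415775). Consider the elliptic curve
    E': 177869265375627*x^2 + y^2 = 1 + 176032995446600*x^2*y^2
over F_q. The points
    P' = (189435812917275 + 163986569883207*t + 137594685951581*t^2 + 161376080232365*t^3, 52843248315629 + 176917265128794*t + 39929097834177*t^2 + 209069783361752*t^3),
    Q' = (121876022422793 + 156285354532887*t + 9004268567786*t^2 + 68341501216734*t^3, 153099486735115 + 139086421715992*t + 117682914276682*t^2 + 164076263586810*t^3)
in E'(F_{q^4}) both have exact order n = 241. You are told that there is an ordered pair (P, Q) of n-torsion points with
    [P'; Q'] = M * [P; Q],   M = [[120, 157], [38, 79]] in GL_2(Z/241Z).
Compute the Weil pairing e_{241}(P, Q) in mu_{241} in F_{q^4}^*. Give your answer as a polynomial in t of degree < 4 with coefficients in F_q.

Under M = [[120,157],[38,79]] in GL_2(Z/241), e_{241}(P',Q') = e_{241}(P,Q)^(120*79-157*38 mod 241).
det M = 120*79 - 157*38 = 3514 = 140 (mod 241); 140^{-1} = 136 (mod 241).
Map (x,y)_Ed via u=(1+y)/(1-y), v=(1+y)/((1-y)x) to Montgomery A=201349836305587,B=217751761641290; then to (a',b')=(67363716376951,0).
n = 241 = (11110001)_2 (8 bits, wt 5); accumulate f_{241,P'}(Q'+S)/f_{241,P'}(S) along the 7-step ladder.
Result: e(P',Q') = 88453114657490 + 182305706445535*t + 97491978192483*t^2 + 241011659183780*t^3.
(88453114657490 + 182305706445535*t + 97491978192483*t^2 + 241011659183780*t^3)^{136} mod (257439521518217,f) = 115421009960805 + 14683925148938*t + 142237254274886*t^2 + 160482810608709*t^3.

115421009960805 + 14683925148938*t + 142237254274886*t^2 + 160482810608709*t^3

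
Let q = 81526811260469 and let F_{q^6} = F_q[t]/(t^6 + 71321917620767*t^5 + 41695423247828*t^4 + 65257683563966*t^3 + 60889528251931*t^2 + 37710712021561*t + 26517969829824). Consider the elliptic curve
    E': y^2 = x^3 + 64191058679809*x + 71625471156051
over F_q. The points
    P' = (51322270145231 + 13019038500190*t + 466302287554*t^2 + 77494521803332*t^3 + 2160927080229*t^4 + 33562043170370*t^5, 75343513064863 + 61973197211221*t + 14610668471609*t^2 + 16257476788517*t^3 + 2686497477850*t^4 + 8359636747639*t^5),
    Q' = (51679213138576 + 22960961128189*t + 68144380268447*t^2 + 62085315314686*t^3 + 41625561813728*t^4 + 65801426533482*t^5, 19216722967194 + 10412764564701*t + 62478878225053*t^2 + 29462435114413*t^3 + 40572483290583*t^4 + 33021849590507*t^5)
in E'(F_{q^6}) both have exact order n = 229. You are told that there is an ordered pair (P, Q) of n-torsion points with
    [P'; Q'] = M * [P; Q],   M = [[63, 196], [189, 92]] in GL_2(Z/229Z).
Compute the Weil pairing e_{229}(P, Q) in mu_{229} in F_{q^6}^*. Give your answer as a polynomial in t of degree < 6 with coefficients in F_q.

e_{229}(aP+bQ,cP+dQ) = e_{229}(P,Q)^(ad-bc); with (a,b,c,d)=(63,196,189,92) this gives the det-229 law.
det(M) mod 229 = 125; its inverse in (Z/229)^* is 11 (check: 125*11 mod 229 = 1).
Miller loop for e_{229} over F_{81526811260469^6}: bits of 229 = 11100101; 7 double steps + 4 add steps, l/v at each.
So e_{229}(P',Q') = 79629185474144 + 21756965591839*t + 56241203069169*t^2 + 76781000330916*t^3 + 73662841843402*t^4 + 27456210004152*t^5.
e_{229}(P,Q) = (79629185474144 + 21756965591839*t + 56241203069169*t^2 + 76781000330916*t^3 + 73662841843402*t^4 + 27456210004152*t^5)^{11} = 81242109751582 + 54435911800949*t + 24485811235944*t^2 + 75114613034341*t^3 + 49884576478057*t^4 + 59806640316442*t^5.

81242109751582 + 54435911800949*t + 24485811235944*t^2 + 75114613034341*t^3 + 49884576478057*t^4 + 59806640316442*t^5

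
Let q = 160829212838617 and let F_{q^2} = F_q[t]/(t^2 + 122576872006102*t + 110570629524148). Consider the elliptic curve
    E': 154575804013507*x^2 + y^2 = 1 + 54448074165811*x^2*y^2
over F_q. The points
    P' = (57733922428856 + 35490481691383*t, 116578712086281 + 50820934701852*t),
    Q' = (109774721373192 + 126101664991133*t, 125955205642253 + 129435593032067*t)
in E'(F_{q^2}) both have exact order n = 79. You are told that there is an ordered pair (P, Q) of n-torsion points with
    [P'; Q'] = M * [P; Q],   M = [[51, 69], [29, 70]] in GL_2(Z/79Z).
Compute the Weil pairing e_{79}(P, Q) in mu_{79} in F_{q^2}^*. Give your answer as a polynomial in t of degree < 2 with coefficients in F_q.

2905261023999 + 99556535466459*t

Since e_{79}(P,P)=e_{79}(Q,Q)=1 and e_{79}(Q,P)=e_{79}(P,Q)^{-1}, expanding e_{79}(51*P + 69*Q,29*P + 70*Q) leaves e(P,Q)^det(M).
51*70 - 69*29 = 1569; reduced mod 79: det = 68, inverse 43.
Edwards->Montgomery: u=(1+y)/(1-y), v=u/x -> 53246170559661v^2=u^3+160503727663945u^2+u; then x_W=25031932461924u+142056788255631: y^2=x^3+41685209752364*x+14774369550331.
Build f_{79,P'} and f_{79,Q'} via the 7-bit ladder of 79=1001111_2; evaluate at shifted divisors; quotient in F_{160829212838617^2}.
Result: e(P',Q') = 77071116099259 + 155134531368579*t.
(77071116099259 + 155134531368579*t)^{43} mod (160829212838617,f) = 2905261023999 + 99556535466459*t.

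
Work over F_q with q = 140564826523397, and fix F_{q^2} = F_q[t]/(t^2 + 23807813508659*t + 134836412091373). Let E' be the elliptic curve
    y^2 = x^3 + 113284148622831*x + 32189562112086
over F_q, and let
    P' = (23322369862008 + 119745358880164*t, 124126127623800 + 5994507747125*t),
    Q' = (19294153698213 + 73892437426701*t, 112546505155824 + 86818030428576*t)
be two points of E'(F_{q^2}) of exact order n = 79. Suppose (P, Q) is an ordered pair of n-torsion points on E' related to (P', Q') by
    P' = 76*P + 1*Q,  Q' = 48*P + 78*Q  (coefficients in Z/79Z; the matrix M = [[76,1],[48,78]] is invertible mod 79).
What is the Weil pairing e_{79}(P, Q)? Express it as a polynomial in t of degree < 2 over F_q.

30693897707729 + 3240411960745*t

Since e_{79}(P,P)=e_{79}(Q,Q)=1 and e_{79}(Q,P)=e_{79}(P,Q)^{-1}, expanding e_{79}(76*P + 1*Q,48*P + 78*Q) leaves e(P,Q)^det(M).
det M = 76*78 - 1*48 = 5880 = 34 (mod 79); 34^{-1} = 7 (mod 79).
7-bit Miller (1001111) on E'/F_{140564826523397} with a'=113284148622831, b'=32189562112086: accumulate tangent/chord ratios at Q'+S and P'+S'.
So e_{79}(P',Q') = 45085431744005 + 41718533254744*t.
Finally e_{79}(P,Q) = 30693897707729 + 3240411960745*t.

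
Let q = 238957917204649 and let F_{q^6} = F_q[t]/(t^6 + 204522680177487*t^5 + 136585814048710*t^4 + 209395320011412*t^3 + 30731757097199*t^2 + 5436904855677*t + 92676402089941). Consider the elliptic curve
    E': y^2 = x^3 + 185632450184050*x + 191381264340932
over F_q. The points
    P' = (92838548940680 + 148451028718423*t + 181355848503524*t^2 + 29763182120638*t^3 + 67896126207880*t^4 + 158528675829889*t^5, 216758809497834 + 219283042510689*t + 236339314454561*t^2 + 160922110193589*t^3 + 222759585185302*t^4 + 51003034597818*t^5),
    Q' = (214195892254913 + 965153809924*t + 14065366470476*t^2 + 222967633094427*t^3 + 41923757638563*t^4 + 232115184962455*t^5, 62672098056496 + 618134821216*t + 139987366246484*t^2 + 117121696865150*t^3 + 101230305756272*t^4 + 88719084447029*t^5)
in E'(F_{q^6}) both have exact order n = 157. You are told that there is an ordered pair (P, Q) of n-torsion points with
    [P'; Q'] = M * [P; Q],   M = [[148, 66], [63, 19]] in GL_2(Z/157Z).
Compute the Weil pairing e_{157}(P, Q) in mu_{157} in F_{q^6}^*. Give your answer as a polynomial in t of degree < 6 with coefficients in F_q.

236665271903202 + 65361385960819*t + 98018323950831*t^2 + 47549113737934*t^3 + 190211500369107*t^4 + 220145907052436*t^5

The 157-Weil pairing on E[157] over F_{238957917204649} is alternating-bilinear: e_{157}(P',Q') = e_{157}(P,Q)^det(M).
So e_{157}(P,Q) = e_{157}(P',Q')^{75}, since 67*75 = 1 mod 157.
Run Miller on y^2=x^3+185632450184050*x+191381264340932 over F_{238957917204649}: ladder 10011101 (8 bits); e = f_P(D_Q)/f_Q(D_P).
So e_{157}(P',Q') = 70307368630862 + 108182778482098*t + 116017981995242*t^2 + 238043066748532*t^3 + 17609957974751*t^4 + 66634432121663*t^5.
Hence e(P,Q) = 236665271903202 + 65361385960819*t + 98018323950831*t^2 + 47549113737934*t^3 + 190211500369107*t^4 + 220145907052436*t^5 in F_{238957917204649^6}^*.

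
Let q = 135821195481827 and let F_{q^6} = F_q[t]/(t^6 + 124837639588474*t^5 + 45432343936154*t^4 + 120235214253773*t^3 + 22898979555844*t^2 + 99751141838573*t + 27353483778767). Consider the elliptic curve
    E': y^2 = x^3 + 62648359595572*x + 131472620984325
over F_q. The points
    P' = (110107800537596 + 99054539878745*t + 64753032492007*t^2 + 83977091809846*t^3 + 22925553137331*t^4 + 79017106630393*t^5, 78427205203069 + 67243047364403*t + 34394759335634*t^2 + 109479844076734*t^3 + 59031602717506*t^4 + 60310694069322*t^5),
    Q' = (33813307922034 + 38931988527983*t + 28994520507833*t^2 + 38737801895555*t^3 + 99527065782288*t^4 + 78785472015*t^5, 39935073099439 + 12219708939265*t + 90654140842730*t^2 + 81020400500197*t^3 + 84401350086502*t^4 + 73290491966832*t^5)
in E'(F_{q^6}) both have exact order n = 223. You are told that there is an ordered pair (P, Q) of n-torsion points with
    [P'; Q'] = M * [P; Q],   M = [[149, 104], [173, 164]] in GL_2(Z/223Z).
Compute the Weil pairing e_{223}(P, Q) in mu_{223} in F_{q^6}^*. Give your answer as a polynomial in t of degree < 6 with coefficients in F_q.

Since e_{223}(P,P)=e_{223}(Q,Q)=1 and e_{223}(Q,P)=e_{223}(P,Q)^{-1}, expanding e_{223}(149*P + 104*Q,173*P + 164*Q) leaves e(P,Q)^det(M).
So e_{223}(P,Q) = e_{223}(P',Q')^{126}, since 200*126 = 1 mod 223.
Double-and-add over 11011111: 8-1 doublings, 7-1 additions; each step l_{T,T}/v_{2T} or l_{T,P'}/v at Q'+S for random S.
So e_{223}(P',Q') = 55211761645244 + 28873349607728*t + 47812139745951*t^2 + 94679223892771*t^3 + 127271787569050*t^4 + 45614940912064*t^5.
Finally e_{223}(P,Q) = 27386548683295 + 97029537898051*t + 6275952683589*t^2 + 53361748093128*t^3 + 80665709137623*t^4 + 52337506769249*t^5.

27386548683295 + 97029537898051*t + 6275952683589*t^2 + 53361748093128*t^3 + 80665709137623*t^4 + 52337506769249*t^5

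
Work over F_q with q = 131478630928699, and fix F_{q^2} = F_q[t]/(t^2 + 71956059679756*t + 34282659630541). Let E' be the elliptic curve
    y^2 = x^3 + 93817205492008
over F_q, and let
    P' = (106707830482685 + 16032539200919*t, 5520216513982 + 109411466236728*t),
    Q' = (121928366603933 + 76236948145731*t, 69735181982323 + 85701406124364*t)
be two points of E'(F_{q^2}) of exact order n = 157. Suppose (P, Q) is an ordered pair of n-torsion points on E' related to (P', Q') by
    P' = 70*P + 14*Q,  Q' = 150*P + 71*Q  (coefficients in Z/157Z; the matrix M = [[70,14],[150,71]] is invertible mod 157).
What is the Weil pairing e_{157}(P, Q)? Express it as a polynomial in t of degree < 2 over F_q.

115025508060218 + 31593651779090*t

The 157-Weil pairing on E[157] over F_{131478630928699} is alternating-bilinear: e_{157}(P',Q') = e_{157}(P,Q)^det(M).
Inverting 44 mod 157: 25. Thus e_{157}(P,Q) = e(P',Q')^{25}.
Run Miller on y^2=x^3+93817205492008 over F_{131478630928699}: ladder 10011101 (8 bits); e = f_P(D_Q)/f_Q(D_P).
The quotient is 52826164839893 + 128377094907354*t.
e_{157}(P,Q) = (52826164839893 + 128377094907354*t)^{25} = 115025508060218 + 31593651779090*t.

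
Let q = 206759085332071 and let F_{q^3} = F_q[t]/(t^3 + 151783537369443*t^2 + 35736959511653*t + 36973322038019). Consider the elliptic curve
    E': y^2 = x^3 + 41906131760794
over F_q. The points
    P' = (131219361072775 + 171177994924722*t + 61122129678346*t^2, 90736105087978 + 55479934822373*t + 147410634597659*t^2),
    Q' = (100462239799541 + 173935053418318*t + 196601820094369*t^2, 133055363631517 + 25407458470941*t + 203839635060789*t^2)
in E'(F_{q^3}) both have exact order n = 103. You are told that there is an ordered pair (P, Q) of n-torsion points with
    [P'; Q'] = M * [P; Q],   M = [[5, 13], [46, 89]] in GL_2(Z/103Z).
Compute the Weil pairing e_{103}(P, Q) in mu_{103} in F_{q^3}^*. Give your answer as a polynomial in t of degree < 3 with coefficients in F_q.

206585923828705 + 90959671613851*t + 192484163870763*t^2

Since e_{103}(P,P)=e_{103}(Q,Q)=1 and e_{103}(Q,P)=e_{103}(P,Q)^{-1}, expanding e_{103}(5*P + 13*Q,46*P + 89*Q) leaves e(P,Q)^det(M).
det(M) mod 103 = 53; its inverse in (Z/103)^* is 35 (check: 53*35 mod 103 = 1).
Build f_{103,P'} and f_{103,Q'} via the 7-bit ladder of 103=1100111_2; evaluate at shifted divisors; quotient in F_{206759085332071^3}.
Result: e(P',Q') = 68369917884356 + 132768857634130*t + 46247526704319*t^2.
Raise to 35: e(P,Q) = 206585923828705 + 90959671613851*t + 192484163870763*t^2 in mu_{103}.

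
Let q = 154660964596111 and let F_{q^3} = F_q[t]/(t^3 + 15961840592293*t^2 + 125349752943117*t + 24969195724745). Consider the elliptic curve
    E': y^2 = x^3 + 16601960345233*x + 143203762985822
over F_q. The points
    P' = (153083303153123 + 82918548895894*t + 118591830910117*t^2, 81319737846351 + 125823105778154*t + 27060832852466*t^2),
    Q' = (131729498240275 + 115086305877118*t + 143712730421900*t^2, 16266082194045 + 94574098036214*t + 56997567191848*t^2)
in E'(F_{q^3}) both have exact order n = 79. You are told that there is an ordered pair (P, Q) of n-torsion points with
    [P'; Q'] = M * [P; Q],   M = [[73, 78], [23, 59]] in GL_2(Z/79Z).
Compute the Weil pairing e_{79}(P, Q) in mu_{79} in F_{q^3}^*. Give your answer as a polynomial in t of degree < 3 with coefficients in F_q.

Since e_{79}(P,P)=e_{79}(Q,Q)=1 and e_{79}(Q,P)=e_{79}(P,Q)^{-1}, expanding e_{79}(73*P + 78*Q,23*P + 59*Q) leaves e(P,Q)^det(M).
det(M) mod 79 = 64; its inverse in (Z/79)^* is 21 (check: 64*21 mod 79 = 1).
7-bit Miller (1001111) on E'/F_{154660964596111} with a'=16601960345233, b'=143203762985822: accumulate tangent/chord ratios at Q'+S and P'+S'.
So e_{79}(P',Q') = 97311577835318 + 24090281006678*t + 56946085027510*t^2.
e_{79}(P,Q) = (97311577835318 + 24090281006678*t + 56946085027510*t^2)^{21} = 109633311609748 + 133123989937745*t + 122378326331059*t^2.

109633311609748 + 133123989937745*t + 122378326331059*t^2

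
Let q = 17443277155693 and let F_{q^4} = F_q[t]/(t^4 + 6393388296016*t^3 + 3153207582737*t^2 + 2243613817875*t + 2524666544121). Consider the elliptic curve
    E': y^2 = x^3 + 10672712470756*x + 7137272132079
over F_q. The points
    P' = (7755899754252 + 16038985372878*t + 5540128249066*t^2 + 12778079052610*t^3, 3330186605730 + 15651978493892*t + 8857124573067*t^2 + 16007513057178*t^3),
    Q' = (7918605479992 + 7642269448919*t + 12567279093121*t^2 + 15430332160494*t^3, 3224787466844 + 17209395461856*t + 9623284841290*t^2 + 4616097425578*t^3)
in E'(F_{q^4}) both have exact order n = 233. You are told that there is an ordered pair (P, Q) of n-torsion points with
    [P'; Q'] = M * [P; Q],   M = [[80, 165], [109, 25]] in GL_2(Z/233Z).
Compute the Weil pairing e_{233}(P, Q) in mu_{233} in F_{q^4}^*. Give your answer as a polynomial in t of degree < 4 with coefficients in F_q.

Since e_{233}(P,P)=e_{233}(Q,Q)=1 and e_{233}(Q,P)=e_{233}(P,Q)^{-1}, expanding e_{233}(80*P + 165*Q,109*P + 25*Q) leaves e(P,Q)^det(M).
80*25 - 165*109 = -15985; reduced mod 233: det = 92, inverse 38.
8-bit Miller (11101001) on E'/F_{17443277155693} with a'=10672712470756, b'=7137272132079: accumulate tangent/chord ratios at Q'+S and P'+S'.
Miller gives e_{233}(P',Q') = 13551790714619 + 4409204006636*t + 17230772416211*t^2 + 6873843134694*t^3 in F_{17443277155693^4}.
(13551790714619 + 4409204006636*t + 17230772416211*t^2 + 6873843134694*t^3)^{38} mod (17443277155693,f) = 9297442794169 + 16206778613608*t + 6698287436745*t^2 + 11399281959409*t^3.

9297442794169 + 16206778613608*t + 6698287436745*t^2 + 11399281959409*t^3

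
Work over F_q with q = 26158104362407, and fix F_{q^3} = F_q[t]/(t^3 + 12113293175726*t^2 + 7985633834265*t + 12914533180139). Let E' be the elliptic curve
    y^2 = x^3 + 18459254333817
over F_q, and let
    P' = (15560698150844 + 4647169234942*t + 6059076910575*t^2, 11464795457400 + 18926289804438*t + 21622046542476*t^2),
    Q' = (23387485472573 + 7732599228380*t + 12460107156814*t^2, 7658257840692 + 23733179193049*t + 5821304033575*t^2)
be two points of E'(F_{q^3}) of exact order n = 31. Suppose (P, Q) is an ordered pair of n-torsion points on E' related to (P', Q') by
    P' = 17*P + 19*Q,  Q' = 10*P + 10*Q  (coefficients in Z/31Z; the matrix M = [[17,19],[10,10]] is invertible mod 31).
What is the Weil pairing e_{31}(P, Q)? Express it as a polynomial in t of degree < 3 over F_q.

3434978062160 + 20443720989189*t + 16120104841872*t^2

Under M = [[17,19],[10,10]] in GL_2(Z/31), e_{31}(P',Q') = e_{31}(P,Q)^(17*10-19*10 mod 31).
det M = 17*10 - 19*10 = -20 = 11 (mod 31); 11^{-1} = 17 (mod 31).
Build f_{31,P'} and f_{31,Q'} via the 5-bit ladder of 31=11111_2; evaluate at shifted divisors; quotient in F_{26158104362407^3}.
The quotient is 17310068176627 + 899813741157*t + 7316015371061*t^2.
Thus e_{31}(P,Q) = 3434978062160 + 20443720989189*t + 16120104841872*t^2.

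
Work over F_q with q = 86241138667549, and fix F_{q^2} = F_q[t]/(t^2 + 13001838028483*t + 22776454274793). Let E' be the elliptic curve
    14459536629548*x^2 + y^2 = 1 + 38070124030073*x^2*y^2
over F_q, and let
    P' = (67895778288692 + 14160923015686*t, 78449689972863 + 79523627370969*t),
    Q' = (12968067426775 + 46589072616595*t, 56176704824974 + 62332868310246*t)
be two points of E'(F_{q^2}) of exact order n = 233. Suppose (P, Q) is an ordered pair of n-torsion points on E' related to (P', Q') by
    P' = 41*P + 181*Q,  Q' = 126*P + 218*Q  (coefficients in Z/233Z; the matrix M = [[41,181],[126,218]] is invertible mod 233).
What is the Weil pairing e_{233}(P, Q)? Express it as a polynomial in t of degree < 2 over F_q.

The 233-Weil pairing on E[233] over F_{86241138667549} is alternating-bilinear: e_{233}(P',Q') = e_{233}(P,Q)^det(M).
Inverting 112 mod 233: 181. Thus e_{233}(P,Q) = e(P',Q')^{181}.
Edwards->Montgomery: u=(1+y)/(1-y), v=u/x -> 16996751989114v^2=u^3+20960755946251u^2+u; then x_W=15657637816756u+80622558999561: y^2=x^3+8230975817253*x+83069889944325.
Miller loop for e_{233} over F_{86241138667549^2}: bits of 233 = 11101001; 7 double steps + 4 add steps, l/v at each.
Result: e(P',Q') = 29587392794041 + 46962154264061*t.
(29587392794041 + 46962154264061*t)^{181} mod (86241138667549,f) = 57045141697038 + 57181287702031*t.

57045141697038 + 57181287702031*t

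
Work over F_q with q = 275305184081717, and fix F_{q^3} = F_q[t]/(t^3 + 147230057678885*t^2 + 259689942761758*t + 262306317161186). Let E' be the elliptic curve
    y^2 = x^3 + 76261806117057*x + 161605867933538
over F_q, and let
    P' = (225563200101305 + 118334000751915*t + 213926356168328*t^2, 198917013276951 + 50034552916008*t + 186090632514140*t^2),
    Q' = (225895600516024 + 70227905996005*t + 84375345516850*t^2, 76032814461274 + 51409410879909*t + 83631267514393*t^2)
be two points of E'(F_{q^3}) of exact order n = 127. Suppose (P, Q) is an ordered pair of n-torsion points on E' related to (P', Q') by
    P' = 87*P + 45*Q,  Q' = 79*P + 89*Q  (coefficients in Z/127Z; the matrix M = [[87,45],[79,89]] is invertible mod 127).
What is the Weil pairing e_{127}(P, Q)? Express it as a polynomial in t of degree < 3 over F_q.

e_{127} is bilinear + alternating on E[127], so e_{127}(87*P + 45*Q, 79*P + 89*Q) = e_{127}(P,Q)^(87*89-45*79).
So e_{127}(P,Q) = e_{127}(P',Q')^{42}, since 124*42 = 1 mod 127.
n = 127 = (1111111)_2 (7 bits, wt 7); accumulate f_{127,P'}(Q'+S)/f_{127,P'}(S) along the 6-step ladder.
So e_{127}(P',Q') = 81212636986221 + 106882294424940*t + 29400984367264*t^2.
e_{127}(P,Q) = (81212636986221 + 106882294424940*t + 29400984367264*t^2)^{42} = 156646658031635 + 177888038630180*t + 64900555962702*t^2.

156646658031635 + 177888038630180*t + 64900555962702*t^2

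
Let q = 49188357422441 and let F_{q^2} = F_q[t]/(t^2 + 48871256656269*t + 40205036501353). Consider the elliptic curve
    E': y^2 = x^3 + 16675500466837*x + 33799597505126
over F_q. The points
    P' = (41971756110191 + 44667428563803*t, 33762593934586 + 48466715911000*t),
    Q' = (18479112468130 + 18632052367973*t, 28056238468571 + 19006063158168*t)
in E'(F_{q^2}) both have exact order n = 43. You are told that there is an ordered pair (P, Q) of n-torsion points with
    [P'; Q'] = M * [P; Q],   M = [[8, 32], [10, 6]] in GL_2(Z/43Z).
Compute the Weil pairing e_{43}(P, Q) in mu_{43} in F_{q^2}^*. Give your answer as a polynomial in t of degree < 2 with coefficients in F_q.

e_{43}(aP+bQ,cP+dQ) = e_{43}(P,Q)^(ad-bc); with (a,b,c,d)=(8,32,10,6) this gives the det-43 law.
det(M) mod 43 = 29; its inverse in (Z/43)^* is 3 (check: 29*3 mod 43 = 1).
n = 43 = (101011)_2 (6 bits, wt 4); accumulate f_{43,P'}(Q'+S)/f_{43,P'}(S) along the 5-step ladder.
So e_{43}(P',Q') = 28044936775839 + 27100232019987*t.
Finally e_{43}(P,Q) = 15234590290979 + 3033474222531*t.

15234590290979 + 3033474222531*t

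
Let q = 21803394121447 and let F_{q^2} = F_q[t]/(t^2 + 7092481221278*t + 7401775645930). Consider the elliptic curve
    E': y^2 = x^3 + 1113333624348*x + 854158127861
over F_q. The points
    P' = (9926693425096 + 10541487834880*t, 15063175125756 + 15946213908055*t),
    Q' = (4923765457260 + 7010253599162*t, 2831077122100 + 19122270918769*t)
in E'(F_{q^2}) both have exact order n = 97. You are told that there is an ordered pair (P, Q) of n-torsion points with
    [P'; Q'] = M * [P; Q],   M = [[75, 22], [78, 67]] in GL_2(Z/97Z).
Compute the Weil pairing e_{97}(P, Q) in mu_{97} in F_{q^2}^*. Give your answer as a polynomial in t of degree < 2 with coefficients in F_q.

e_{97} is bilinear + alternating on E[97], so e_{97}(75*P + 22*Q, 78*P + 67*Q) = e_{97}(P,Q)^(75*67-22*78).
75*67 - 22*78 = 3309; reduced mod 97: det = 11, inverse 53.
Run Miller on y^2=x^3+1113333624348*x+854158127861 over F_{21803394121447}: ladder 1100001 (7 bits); e = f_P(D_Q)/f_Q(D_P).
The quotient is 7181630459121 + 15556589606702*t.
Thus e_{97}(P,Q) = 15585436699406 + 18995593241928*t.

15585436699406 + 18995593241928*t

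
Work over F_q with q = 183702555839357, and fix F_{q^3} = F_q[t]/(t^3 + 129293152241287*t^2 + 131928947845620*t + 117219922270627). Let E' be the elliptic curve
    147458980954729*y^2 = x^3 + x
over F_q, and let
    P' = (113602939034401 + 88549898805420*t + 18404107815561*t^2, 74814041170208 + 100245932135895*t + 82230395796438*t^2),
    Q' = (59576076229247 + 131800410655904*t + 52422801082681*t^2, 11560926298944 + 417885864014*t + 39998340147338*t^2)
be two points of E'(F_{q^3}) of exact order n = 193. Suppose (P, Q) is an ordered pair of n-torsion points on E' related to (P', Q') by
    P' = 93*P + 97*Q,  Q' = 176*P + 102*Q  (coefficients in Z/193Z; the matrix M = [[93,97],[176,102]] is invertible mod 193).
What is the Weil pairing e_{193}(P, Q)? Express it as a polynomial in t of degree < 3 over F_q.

e_{193} is bilinear + alternating on E[193], so e_{193}(93*P + 97*Q, 176*P + 102*Q) = e_{193}(P,Q)^(93*102-97*176).
Hence e(P,Q) = e(P',Q')^{157} where 157 = 134^{-1} mod 193.
Set x_W=19100924389909*u, y_W=19100924389909*v; then E': y_W^2=x_W^3+56599701120282*x_W.
Miller loop for e_{193} over F_{183702555839357^3}: bits of 193 = 11000001; 7 double steps + 2 add steps, l/v at each.
Result: e(P',Q') = 153737136509849 + 5784580425664*t + 58204495184274*t^2.
e_{193}(P,Q) = (153737136509849 + 5784580425664*t + 58204495184274*t^2)^{157} = 65369206333899 + 42968156406829*t + 67152308766598*t^2.

65369206333899 + 42968156406829*t + 67152308766598*t^2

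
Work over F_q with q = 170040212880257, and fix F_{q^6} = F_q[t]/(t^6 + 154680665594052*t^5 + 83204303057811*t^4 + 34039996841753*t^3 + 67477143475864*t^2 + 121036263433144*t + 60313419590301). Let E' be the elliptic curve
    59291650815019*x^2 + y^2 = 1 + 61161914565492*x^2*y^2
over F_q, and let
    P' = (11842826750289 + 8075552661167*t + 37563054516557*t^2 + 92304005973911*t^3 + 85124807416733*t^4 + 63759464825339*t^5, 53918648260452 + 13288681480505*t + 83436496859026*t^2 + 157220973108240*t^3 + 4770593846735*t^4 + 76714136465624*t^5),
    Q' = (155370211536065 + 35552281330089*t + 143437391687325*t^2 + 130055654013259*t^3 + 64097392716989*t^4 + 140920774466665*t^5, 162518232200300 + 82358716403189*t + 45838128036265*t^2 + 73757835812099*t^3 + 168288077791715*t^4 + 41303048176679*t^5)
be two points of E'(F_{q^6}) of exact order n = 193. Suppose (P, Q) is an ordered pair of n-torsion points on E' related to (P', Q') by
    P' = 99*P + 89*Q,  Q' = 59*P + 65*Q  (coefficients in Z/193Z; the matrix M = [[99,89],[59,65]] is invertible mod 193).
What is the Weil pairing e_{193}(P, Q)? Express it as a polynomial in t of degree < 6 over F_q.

Under M = [[99,89],[59,65]] in GL_2(Z/193), e_{193}(P',Q') = e_{193}(P,Q)^(99*65-89*59 mod 193).
Hence e(P,Q) = e(P',Q')^{52} where 52 = 26^{-1} mod 193.
Edwards->Montgomery: u=(1+y)/(1-y), v=u/x -> 82504114135470v^2=u^3+104283141479610u^2+u; then x_W=42042487282446u+48415629710128: y^2=x^3+157311081717788*x+19290964045909.
Build f_{193,P'} and f_{193,Q'} via the 8-bit ladder of 193=11000001_2; evaluate at shifted divisors; quotient in F_{170040212880257^6}.
Result: e(P',Q') = 56651706917844 + 154746606195345*t + 16962260485919*t^2 + 54568946438430*t^3 + 97243056681429*t^4 + 62418507551430*t^5.
Raise to 52: e(P,Q) = 162599302279057 + 93387196734318*t + 100993635046479*t^2 + 89710884616811*t^3 + 133628187930071*t^4 + 159972870081031*t^5 in mu_{193}.

162599302279057 + 93387196734318*t + 100993635046479*t^2 + 89710884616811*t^3 + 133628187930071*t^4 + 159972870081031*t^5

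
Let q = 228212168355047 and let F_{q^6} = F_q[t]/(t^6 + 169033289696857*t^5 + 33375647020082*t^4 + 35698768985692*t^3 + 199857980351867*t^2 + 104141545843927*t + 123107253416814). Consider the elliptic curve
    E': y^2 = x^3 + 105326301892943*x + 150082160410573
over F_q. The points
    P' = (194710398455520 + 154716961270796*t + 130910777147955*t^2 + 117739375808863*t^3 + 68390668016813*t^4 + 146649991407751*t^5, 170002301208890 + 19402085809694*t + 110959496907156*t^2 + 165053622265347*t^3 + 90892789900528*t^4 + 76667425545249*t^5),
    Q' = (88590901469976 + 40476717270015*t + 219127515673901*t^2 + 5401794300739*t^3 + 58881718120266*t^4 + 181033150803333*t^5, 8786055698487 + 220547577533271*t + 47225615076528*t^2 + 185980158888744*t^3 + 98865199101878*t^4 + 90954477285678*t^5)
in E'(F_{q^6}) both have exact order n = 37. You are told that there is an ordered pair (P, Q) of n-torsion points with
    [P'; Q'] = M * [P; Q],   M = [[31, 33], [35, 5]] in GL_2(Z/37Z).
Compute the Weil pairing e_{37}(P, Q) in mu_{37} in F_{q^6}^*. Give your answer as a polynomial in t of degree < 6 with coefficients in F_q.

Under M = [[31,33],[35,5]] in GL_2(Z/37), e_{37}(P',Q') = e_{37}(P,Q)^(31*5-33*35 mod 37).
31*5 - 33*35 = -1000; reduced mod 37: det = 36, inverse 36.
6-bit Miller (100101) on E'/F_{228212168355047} with a'=105326301892943, b'=150082160410573: accumulate tangent/chord ratios at Q'+S and P'+S'.
Miller gives e_{37}(P',Q') = 148907338653016 + 75715306889383*t + 39012413536006*t^2 + 55485997393647*t^3 + 56373026613221*t^4 + 190945556776481*t^5 in F_{228212168355047^6}.
e_{37}(P,Q) = (148907338653016 + 75715306889383*t + 39012413536006*t^2 + 55485997393647*t^3 + 56373026613221*t^4 + 190945556776481*t^5)^{36} = 37894756618429 + 66770633379215*t + 68619177202949*t^2 + 61751725301891*t^3 + 198460103817805*t^4 + 150567879723284*t^5.

37894756618429 + 66770633379215*t + 68619177202949*t^2 + 61751725301891*t^3 + 198460103817805*t^4 + 150567879723284*t^5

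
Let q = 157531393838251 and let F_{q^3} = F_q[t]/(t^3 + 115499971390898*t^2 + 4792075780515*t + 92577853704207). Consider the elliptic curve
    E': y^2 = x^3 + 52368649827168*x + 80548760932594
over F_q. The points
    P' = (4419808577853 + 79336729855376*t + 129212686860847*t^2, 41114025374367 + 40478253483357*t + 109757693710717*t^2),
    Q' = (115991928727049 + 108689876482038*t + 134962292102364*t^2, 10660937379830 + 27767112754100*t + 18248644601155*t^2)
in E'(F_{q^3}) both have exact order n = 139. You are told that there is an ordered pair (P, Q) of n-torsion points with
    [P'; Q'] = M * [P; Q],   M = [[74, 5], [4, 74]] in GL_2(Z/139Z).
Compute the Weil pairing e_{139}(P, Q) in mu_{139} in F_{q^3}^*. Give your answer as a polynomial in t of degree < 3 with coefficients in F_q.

Alternating bilinearity on E[139] (values in mu_{139} in F_{157531393838251^3}) gives e(P',Q') = e(P,Q)^det(M).
Hence e(P,Q) = e(P',Q')^{4} where 4 = 35^{-1} mod 139.
Run Miller on y^2=x^3+52368649827168*x+80548760932594 over F_{157531393838251}: ladder 10001011 (8 bits); e = f_P(D_Q)/f_Q(D_P).
So e_{139}(P',Q') = 50949393631066 + 152509563311681*t + 3935520470672*t^2.
Raise to 4: e(P,Q) = 107013610524750 + 95921870980937*t + 13689075082445*t^2 in mu_{139}.

107013610524750 + 95921870980937*t + 13689075082445*t^2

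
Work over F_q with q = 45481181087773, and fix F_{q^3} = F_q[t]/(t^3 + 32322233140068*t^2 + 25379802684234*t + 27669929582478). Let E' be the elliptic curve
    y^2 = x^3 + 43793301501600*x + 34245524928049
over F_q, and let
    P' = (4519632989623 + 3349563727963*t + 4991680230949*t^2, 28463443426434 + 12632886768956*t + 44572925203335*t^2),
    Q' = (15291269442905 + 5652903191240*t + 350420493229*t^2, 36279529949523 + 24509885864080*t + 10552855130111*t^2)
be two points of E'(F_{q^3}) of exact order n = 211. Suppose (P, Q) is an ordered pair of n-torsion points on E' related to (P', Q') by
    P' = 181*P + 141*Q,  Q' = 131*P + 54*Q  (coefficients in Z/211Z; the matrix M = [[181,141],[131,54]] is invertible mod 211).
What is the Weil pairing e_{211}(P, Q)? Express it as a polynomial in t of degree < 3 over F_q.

23408661439244 + 12367761893841*t + 23442154466449*t^2

Since e_{211}(P,P)=e_{211}(Q,Q)=1 and e_{211}(Q,P)=e_{211}(P,Q)^{-1}, expanding e_{211}(181*P + 141*Q,131*P + 54*Q) leaves e(P,Q)^det(M).
Hence e(P,Q) = e(P',Q')^{133} where 133 = 165^{-1} mod 211.
Run Miller on y^2=x^3+43793301501600*x+34245524928049 over F_{45481181087773}: ladder 11010011 (8 bits); e = f_P(D_Q)/f_Q(D_P).
e_{211}(P',Q') = 38862755363863 + 26410739870978*t + 4492361521173*t^2.
Hence e(P,Q) = 23408661439244 + 12367761893841*t + 23442154466449*t^2 in F_{45481181087773^3}^*.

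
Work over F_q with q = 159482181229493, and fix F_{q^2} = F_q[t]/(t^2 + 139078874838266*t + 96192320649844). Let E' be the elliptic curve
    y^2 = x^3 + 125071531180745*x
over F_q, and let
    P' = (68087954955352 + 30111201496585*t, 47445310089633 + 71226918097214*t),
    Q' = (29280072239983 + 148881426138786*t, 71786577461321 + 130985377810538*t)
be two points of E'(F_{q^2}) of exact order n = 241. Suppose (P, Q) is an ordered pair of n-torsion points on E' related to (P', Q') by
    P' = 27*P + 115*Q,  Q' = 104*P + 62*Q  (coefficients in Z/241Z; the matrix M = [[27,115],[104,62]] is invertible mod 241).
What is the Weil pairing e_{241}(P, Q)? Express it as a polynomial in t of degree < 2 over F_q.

59073834808717 + 71114236202169*t

Under M = [[27,115],[104,62]] in GL_2(Z/241), e_{241}(P',Q') = e_{241}(P,Q)^(27*62-115*104 mod 241).
So e_{241}(P,Q) = e_{241}(P',Q')^{72}, since 77*72 = 1 mod 241.
Build f_{241,P'} and f_{241,Q'} via the 8-bit ladder of 241=11110001_2; evaluate at shifted divisors; quotient in F_{159482181229493^2}.
So e_{241}(P',Q') = 130361010429487 + 55324104967480*t.
Raise to 72: e(P,Q) = 59073834808717 + 71114236202169*t in mu_{241}.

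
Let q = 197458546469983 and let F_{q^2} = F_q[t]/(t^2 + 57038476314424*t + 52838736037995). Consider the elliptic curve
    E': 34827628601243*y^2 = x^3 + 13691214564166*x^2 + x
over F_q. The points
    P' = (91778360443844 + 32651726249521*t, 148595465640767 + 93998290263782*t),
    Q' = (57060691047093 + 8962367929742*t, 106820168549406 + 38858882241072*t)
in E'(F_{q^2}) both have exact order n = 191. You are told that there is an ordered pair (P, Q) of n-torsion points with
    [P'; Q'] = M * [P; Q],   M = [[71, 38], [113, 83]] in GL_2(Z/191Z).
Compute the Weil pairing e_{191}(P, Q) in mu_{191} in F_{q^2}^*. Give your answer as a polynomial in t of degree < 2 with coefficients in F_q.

411554652694 + 19632766407519*t

Under M = [[71,38],[113,83]] in GL_2(Z/191), e_{191}(P',Q') = e_{191}(P,Q)^(71*83-38*113 mod 191).
71*83 - 38*113 = 1599; reduced mod 191: det = 71, inverse 113.
Set x_W=8720890730562*u+109917028894157, y_W=8720890730562*v; then E': y_W^2=x_W^3+58256342967962*x_W+105805403736030.
Run Miller on y^2=x^3+58256342967962*x+105805403736030 over F_{197458546469983}: ladder 10111111 (8 bits); e = f_P(D_Q)/f_Q(D_P).
Result: e(P',Q') = 183568831618328 + 42132090772893*t.
Thus e_{191}(P,Q) = 411554652694 + 19632766407519*t.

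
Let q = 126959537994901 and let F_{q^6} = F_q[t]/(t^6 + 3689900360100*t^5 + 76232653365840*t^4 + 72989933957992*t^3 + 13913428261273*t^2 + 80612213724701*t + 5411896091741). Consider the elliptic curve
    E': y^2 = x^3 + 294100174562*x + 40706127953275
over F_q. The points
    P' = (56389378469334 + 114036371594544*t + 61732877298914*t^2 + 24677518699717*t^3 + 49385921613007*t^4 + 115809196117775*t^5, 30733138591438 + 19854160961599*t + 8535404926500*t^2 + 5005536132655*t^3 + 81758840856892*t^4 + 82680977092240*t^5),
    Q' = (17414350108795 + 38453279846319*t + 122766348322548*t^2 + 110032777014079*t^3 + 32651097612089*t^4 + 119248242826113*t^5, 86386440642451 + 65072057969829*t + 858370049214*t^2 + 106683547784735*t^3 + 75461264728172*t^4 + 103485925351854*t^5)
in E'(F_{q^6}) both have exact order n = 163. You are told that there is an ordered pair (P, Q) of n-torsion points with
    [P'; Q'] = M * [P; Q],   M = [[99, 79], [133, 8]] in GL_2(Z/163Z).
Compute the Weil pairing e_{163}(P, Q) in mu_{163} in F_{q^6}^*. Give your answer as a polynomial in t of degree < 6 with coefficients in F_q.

Under M = [[99,79],[133,8]] in GL_2(Z/163), e_{163}(P',Q') = e_{163}(P,Q)^(99*8-79*133 mod 163).
Hence e(P,Q) = e(P',Q')^{158} where 158 = 65^{-1} mod 163.
Run Miller on y^2=x^3+294100174562*x+40706127953275 over F_{126959537994901}: ladder 10100011 (8 bits); e = f_P(D_Q)/f_Q(D_P).
Result: e(P',Q') = 121912102245940 + 121168921756184*t + 111523379221156*t^2 + 84148358644594*t^3 + 73172834537779*t^4 + 106381335268234*t^5.
Raise to 158: e(P,Q) = 79528266703682 + 68790457874935*t + 50981165669177*t^2 + 7510363935248*t^3 + 85573005675269*t^4 + 12679055655052*t^5 in mu_{163}.

79528266703682 + 68790457874935*t + 50981165669177*t^2 + 7510363935248*t^3 + 85573005675269*t^4 + 12679055655052*t^5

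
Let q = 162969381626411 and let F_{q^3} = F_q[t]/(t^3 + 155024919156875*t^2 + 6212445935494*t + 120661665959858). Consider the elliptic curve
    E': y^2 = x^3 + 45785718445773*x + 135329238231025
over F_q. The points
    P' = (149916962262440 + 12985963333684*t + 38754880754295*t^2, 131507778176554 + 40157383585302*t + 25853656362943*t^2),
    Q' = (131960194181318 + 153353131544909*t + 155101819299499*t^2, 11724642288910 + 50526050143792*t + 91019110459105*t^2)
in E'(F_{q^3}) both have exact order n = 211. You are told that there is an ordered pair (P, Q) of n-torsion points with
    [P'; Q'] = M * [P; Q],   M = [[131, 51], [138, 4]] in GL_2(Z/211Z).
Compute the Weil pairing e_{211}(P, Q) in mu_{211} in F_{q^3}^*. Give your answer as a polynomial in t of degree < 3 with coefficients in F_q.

65198274992442 + 32276176084106*t + 108114733073524*t^2

Alternating bilinearity on E[211] (values in mu_{211} in F_{162969381626411^3}) gives e(P',Q') = e(P,Q)^det(M).
det(M) mod 211 = 27; its inverse in (Z/211)^* is 86 (check: 27*86 mod 211 = 1).
Miller loop for e_{211} over F_{162969381626411^3}: bits of 211 = 11010011; 7 double steps + 4 add steps, l/v at each.
Miller gives e_{211}(P',Q') = 96648139701019 + 161262212595715*t + 92768343839774*t^2 in F_{162969381626411^3}.
Raise to 86: e(P,Q) = 65198274992442 + 32276176084106*t + 108114733073524*t^2 in mu_{211}.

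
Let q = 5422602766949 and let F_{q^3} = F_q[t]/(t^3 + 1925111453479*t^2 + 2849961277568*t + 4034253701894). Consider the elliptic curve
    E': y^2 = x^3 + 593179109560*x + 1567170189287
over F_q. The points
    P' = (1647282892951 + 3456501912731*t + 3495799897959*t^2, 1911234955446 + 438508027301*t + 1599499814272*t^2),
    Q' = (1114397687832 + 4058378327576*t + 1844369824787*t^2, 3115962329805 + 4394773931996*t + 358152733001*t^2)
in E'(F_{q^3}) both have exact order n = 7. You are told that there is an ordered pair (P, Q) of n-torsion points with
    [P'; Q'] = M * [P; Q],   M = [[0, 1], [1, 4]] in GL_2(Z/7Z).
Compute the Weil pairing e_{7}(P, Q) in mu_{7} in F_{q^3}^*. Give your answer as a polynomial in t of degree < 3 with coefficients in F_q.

The 7-Weil pairing on E[7] over F_{5422602766949} is alternating-bilinear: e_{7}(P',Q') = e_{7}(P,Q)^det(M).
So e_{7}(P,Q) = e_{7}(P',Q')^{6}, since 6*6 = 1 mod 7.
Run Miller on y^2=x^3+593179109560*x+1567170189287 over F_{5422602766949}: ladder 111 (3 bits); e = f_P(D_Q)/f_Q(D_P).
e_{7}(P',Q') = 2227708528188 + 4271274514806*t + 2638088572281*t^2.
(2227708528188 + 4271274514806*t + 2638088572281*t^2)^{6} mod (5422602766949,f) = 4935972778863 + 2472425902221*t + 4345253948139*t^2.

4935972778863 + 2472425902221*t + 4345253948139*t^2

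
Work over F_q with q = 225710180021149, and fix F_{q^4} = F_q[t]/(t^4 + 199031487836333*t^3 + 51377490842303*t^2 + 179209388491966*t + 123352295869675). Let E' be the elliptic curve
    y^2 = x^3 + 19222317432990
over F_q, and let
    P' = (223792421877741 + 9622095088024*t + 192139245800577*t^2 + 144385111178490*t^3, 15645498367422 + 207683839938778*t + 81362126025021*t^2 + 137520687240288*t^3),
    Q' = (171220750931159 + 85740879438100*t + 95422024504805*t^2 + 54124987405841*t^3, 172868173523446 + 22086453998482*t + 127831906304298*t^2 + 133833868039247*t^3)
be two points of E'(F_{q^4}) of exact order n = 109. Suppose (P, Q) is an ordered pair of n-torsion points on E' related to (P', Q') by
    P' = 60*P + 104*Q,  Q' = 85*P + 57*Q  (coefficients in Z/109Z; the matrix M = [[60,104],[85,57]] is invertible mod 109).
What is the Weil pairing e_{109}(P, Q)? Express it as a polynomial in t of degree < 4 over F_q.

Alternating bilinearity on E[109] (values in mu_{109} in F_{225710180021149^4}) gives e(P',Q') = e(P,Q)^det(M).
Hence e(P,Q) = e(P',Q')^{40} where 40 = 30^{-1} mod 109.
Run Miller on y^2=x^3+19222317432990 over F_{225710180021149}: ladder 1101101 (7 bits); e = f_P(D_Q)/f_Q(D_P).
e_{109}(P',Q') = 95754476898054 + 39056680140105*t + 158701028489110*t^2 + 70104243656849*t^3.
e_{109}(P,Q) = (95754476898054 + 39056680140105*t + 158701028489110*t^2 + 70104243656849*t^3)^{40} = 13795378285144 + 75416691646110*t + 85734292626196*t^2 + 171171281862399*t^3.

13795378285144 + 75416691646110*t + 85734292626196*t^2 + 171171281862399*t^3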